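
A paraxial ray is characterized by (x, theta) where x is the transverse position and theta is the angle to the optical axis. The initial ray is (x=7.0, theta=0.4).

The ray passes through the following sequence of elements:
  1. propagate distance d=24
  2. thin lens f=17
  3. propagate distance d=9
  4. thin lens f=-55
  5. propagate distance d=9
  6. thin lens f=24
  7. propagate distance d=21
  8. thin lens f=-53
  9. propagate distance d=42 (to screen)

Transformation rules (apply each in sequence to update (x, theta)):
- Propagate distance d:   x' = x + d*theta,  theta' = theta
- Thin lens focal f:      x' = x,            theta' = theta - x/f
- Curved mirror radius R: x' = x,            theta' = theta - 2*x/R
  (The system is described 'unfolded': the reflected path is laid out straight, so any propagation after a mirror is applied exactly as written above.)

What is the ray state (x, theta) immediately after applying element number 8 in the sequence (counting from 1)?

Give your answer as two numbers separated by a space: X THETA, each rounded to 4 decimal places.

Answer: -6.7373 -0.8332

Derivation:
Initial: x=7.0000 theta=0.4000
After 1 (propagate distance d=24): x=16.6000 theta=0.4000
After 2 (thin lens f=17): x=16.6000 theta=-49/85 (≈-0.5765)
After 3 (propagate distance d=9): x=194/17 (≈11.4118) theta=-49/85 (≈-0.5765)
After 4 (thin lens f=-55): x=194/17 (≈11.4118) theta=-69/187 (≈-0.3690)
After 5 (propagate distance d=9): x=89/11 (≈8.0909) theta=-69/187 (≈-0.3690)
After 6 (thin lens f=24): x=89/11 (≈8.0909) theta=-3169/4488 (≈-0.7061)
After 7 (propagate distance d=21): x=-10079/1496 (≈-6.7373) theta=-3169/4488 (≈-0.7061)
After 8 (thin lens f=-53): x=-10079/1496 (≈-6.7373) theta=-99097/118932 (≈-0.8332)
Rounded to 4 decimal places: x = -6.7373, theta = -0.8332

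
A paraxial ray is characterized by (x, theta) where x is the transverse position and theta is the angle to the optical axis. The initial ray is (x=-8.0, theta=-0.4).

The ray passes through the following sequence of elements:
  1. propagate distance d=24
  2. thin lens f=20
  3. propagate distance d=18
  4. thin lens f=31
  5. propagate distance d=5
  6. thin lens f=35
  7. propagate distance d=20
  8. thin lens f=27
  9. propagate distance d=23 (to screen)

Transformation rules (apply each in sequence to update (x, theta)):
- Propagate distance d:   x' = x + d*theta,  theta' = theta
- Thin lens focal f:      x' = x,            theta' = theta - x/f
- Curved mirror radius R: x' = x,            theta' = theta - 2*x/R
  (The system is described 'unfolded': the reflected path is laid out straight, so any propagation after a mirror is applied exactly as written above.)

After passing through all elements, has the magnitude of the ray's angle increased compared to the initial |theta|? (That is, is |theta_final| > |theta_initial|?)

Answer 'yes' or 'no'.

Initial: x=-8.0000 theta=-0.4000
After 1 (propagate distance d=24): x=-17.6000 theta=-0.4000
After 2 (thin lens f=20): x=-17.6000 theta=0.4800
After 3 (propagate distance d=18): x=-8.9600 theta=0.4800
After 4 (thin lens f=31): x=-8.9600 theta=596/775 (≈0.7690)
After 5 (propagate distance d=5): x=-3964/775 (≈-5.1148) theta=596/775 (≈0.7690)
After 6 (thin lens f=35): x=-3964/775 (≈-5.1148) theta=24824/27125 (≈0.9152)
After 7 (propagate distance d=20): x=2308/175 (≈13.1886) theta=24824/27125 (≈0.9152)
After 8 (thin lens f=27): x=2308/175 (≈13.1886) theta=44644/104625 (≈0.4267)
After 9 (propagate distance d=23 (to screen)): x=16846664/732375 (≈23.0028) theta=44644/104625 (≈0.4267)
|theta_initial|=0.4000 |theta_final|=44644/104625 (≈0.4267) -> increased

Answer: yes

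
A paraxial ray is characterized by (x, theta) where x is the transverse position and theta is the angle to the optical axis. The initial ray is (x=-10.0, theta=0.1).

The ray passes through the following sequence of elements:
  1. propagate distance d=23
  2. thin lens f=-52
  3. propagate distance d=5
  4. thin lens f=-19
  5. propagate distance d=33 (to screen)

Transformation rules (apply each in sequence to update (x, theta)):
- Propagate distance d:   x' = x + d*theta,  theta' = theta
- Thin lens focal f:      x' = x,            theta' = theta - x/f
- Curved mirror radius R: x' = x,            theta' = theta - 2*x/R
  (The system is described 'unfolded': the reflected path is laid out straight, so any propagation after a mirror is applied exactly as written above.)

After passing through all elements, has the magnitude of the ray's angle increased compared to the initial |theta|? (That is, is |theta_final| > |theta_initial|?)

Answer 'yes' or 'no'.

Answer: yes

Derivation:
Initial: x=-10.0000 theta=0.1000
After 1 (propagate distance d=23): x=-7.7000 theta=0.1000
After 2 (thin lens f=-52): x=-7.7000 theta=-5/104 (≈-0.0481)
After 3 (propagate distance d=5): x=-4129/520 (≈-7.9404) theta=-5/104 (≈-0.0481)
After 4 (thin lens f=-19): x=-4129/520 (≈-7.9404) theta=-1151/2470 (≈-0.4660)
After 5 (propagate distance d=33 (to screen)): x=-230383/9880 (≈-23.3181) theta=-1151/2470 (≈-0.4660)
|theta_initial|=0.1000 |theta_final|=1151/2470 (≈0.4660) -> increased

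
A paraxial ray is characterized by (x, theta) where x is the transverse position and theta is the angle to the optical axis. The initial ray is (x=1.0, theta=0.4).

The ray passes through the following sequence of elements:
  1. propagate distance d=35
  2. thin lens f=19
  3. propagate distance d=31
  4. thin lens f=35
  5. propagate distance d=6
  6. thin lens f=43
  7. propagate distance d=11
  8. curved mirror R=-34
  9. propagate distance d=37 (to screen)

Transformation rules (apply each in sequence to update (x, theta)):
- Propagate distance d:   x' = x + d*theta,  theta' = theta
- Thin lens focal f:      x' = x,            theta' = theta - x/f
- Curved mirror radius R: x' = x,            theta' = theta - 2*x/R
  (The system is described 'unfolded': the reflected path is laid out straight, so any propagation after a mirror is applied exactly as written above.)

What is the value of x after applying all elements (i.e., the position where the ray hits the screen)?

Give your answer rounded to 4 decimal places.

Answer: -33.9021

Derivation:
Initial: x=1.0000 theta=0.4000
After 1 (propagate distance d=35): x=15.0000 theta=0.4000
After 2 (thin lens f=19): x=15.0000 theta=-37/95 (≈-0.3895)
After 3 (propagate distance d=31): x=278/95 (≈2.9263) theta=-37/95 (≈-0.3895)
After 4 (thin lens f=35): x=278/95 (≈2.9263) theta=-1573/3325 (≈-0.4731)
After 5 (propagate distance d=6): x=292/3325 (≈0.0878) theta=-1573/3325 (≈-0.4731)
After 6 (thin lens f=43): x=292/3325 (≈0.0878) theta=-67931/142975 (≈-0.4751)
After 7 (propagate distance d=11): x=-20991/4085 (≈-5.1386) theta=-67931/142975 (≈-0.4751)
After 8 (curved mirror R=-34): x=-20991/4085 (≈-5.1386) theta=-99448/127925 (≈-0.7774)
After 9 (propagate distance d=37 (to screen)): x=-82401589/2430575 (≈-33.9021) theta=-99448/127925 (≈-0.7774)
Rounded to 4 decimal places: x = -33.9021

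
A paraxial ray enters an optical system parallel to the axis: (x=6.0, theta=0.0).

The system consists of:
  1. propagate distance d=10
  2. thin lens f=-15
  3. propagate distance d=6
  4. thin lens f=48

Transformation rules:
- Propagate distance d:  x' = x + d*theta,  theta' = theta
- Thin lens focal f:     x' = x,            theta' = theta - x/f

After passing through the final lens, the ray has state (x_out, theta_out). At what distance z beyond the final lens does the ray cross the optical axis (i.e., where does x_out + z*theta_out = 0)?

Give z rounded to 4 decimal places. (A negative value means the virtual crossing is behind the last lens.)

Initial: x=6.0000 theta=0.0000
After 1 (propagate distance d=10): x=6.0000 theta=0.0000
After 2 (thin lens f=-15): x=6.0000 theta=0.4000
After 3 (propagate distance d=6): x=8.4000 theta=0.4000
After 4 (thin lens f=48): x=8.4000 theta=0.2250
z_focus = -x_out/theta_out = -(8.4000)/(0.2250) = -112/3 ≈ -37.3333
Rounded to 4 decimal places: z = -37.3333

Answer: -37.3333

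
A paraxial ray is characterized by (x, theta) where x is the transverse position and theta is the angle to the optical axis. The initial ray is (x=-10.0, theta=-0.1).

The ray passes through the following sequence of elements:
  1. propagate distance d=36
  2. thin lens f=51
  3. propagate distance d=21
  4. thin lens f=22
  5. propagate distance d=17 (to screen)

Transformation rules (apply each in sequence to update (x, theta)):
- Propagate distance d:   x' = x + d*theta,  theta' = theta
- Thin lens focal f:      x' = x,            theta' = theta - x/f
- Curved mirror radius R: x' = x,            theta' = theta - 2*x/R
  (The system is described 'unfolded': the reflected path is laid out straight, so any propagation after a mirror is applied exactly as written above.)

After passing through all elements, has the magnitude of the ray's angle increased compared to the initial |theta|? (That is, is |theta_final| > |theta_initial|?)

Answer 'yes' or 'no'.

Initial: x=-10.0000 theta=-0.1000
After 1 (propagate distance d=36): x=-13.6000 theta=-0.1000
After 2 (thin lens f=51): x=-13.6000 theta=1/6 (≈0.1667)
After 3 (propagate distance d=21): x=-10.1000 theta=1/6 (≈0.1667)
After 4 (thin lens f=22): x=-10.1000 theta=413/660 (≈0.6258)
After 5 (propagate distance d=17 (to screen)): x=71/132 (≈0.5379) theta=413/660 (≈0.6258)
|theta_initial|=0.1000 |theta_final|=413/660 (≈0.6258) -> increased

Answer: yes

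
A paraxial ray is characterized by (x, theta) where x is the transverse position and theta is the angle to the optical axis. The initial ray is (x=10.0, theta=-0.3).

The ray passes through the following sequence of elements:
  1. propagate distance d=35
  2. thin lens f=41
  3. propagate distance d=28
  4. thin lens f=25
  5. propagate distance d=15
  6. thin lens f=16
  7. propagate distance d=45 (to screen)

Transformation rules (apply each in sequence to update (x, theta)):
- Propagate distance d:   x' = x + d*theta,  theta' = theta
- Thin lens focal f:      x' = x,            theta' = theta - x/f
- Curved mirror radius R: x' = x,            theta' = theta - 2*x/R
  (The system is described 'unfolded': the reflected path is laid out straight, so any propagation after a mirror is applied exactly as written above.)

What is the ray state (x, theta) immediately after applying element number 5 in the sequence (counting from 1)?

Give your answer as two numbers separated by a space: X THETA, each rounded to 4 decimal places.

Initial: x=10.0000 theta=-0.3000
After 1 (propagate distance d=35): x=-0.5000 theta=-0.3000
After 2 (thin lens f=41): x=-0.5000 theta=-59/205 (≈-0.2878)
After 3 (propagate distance d=28): x=-3509/410 (≈-8.5585) theta=-59/205 (≈-0.2878)
After 4 (thin lens f=25): x=-3509/410 (≈-8.5585) theta=559/10250 (≈0.0545)
After 5 (propagate distance d=15): x=-7934/1025 (≈-7.7405) theta=559/10250 (≈0.0545)
Rounded to 4 decimal places: x = -7.7405, theta = 0.0545

Answer: -7.7405 0.0545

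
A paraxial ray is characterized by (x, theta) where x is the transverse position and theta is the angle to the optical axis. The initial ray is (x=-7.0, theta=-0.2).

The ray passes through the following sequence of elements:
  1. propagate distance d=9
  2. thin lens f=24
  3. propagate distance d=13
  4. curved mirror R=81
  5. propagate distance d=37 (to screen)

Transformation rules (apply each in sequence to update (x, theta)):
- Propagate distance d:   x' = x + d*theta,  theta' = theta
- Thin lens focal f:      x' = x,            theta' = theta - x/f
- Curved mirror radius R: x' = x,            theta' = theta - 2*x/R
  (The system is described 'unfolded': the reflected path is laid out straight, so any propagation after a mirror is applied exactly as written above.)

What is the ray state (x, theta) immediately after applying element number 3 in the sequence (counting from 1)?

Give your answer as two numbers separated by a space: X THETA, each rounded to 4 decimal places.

Initial: x=-7.0000 theta=-0.2000
After 1 (propagate distance d=9): x=-8.8000 theta=-0.2000
After 2 (thin lens f=24): x=-8.8000 theta=1/6 (≈0.1667)
After 3 (propagate distance d=13): x=-199/30 (≈-6.6333) theta=1/6 (≈0.1667)
Rounded to 4 decimal places: x = -6.6333, theta = 0.1667

Answer: -6.6333 0.1667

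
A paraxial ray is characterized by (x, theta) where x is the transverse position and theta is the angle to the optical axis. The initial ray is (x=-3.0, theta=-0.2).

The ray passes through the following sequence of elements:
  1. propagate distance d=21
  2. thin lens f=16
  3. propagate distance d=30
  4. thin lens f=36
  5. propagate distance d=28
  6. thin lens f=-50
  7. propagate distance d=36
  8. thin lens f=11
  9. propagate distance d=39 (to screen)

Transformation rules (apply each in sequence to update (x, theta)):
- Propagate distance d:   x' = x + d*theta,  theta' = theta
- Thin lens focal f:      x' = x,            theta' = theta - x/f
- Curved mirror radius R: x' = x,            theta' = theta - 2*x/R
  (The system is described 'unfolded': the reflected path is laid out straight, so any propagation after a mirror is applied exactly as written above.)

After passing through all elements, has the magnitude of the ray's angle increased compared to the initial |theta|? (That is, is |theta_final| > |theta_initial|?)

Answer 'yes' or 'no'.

Answer: yes

Derivation:
Initial: x=-3.0000 theta=-0.2000
After 1 (propagate distance d=21): x=-7.2000 theta=-0.2000
After 2 (thin lens f=16): x=-7.2000 theta=0.2500
After 3 (propagate distance d=30): x=0.3000 theta=0.2500
After 4 (thin lens f=36): x=0.3000 theta=29/120 (≈0.2417)
After 5 (propagate distance d=28): x=106/15 (≈7.0667) theta=29/120 (≈0.2417)
After 6 (thin lens f=-50): x=106/15 (≈7.0667) theta=0.3830
After 7 (propagate distance d=36): x=15641/750 (≈20.8547) theta=0.3830
After 8 (thin lens f=11): x=15641/750 (≈20.8547) theta=-1997/1320 (≈-1.5129)
After 9 (propagate distance d=39 (to screen)): x=-1258871/33000 (≈-38.1476) theta=-1997/1320 (≈-1.5129)
|theta_initial|=0.2000 |theta_final|=1997/1320 (≈1.5129) -> increased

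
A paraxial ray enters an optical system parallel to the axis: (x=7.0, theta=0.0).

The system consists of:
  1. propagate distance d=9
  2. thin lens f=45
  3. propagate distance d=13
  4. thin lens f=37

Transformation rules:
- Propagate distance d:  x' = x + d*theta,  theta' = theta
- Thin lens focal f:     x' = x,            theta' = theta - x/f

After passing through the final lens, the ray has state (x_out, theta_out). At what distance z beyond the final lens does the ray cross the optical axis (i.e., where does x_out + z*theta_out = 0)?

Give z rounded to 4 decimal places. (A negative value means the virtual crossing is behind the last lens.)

Initial: x=7.0000 theta=0.0000
After 1 (propagate distance d=9): x=7.0000 theta=0.0000
After 2 (thin lens f=45): x=7.0000 theta=-7/45 (≈-0.1556)
After 3 (propagate distance d=13): x=224/45 (≈4.9778) theta=-7/45 (≈-0.1556)
After 4 (thin lens f=37): x=224/45 (≈4.9778) theta=-161/555 (≈-0.2901)
z_focus = -x_out/theta_out = -(224/45)/(-161/555) = 1184/69 ≈ 17.1594
Rounded to 4 decimal places: z = 17.1594

Answer: 17.1594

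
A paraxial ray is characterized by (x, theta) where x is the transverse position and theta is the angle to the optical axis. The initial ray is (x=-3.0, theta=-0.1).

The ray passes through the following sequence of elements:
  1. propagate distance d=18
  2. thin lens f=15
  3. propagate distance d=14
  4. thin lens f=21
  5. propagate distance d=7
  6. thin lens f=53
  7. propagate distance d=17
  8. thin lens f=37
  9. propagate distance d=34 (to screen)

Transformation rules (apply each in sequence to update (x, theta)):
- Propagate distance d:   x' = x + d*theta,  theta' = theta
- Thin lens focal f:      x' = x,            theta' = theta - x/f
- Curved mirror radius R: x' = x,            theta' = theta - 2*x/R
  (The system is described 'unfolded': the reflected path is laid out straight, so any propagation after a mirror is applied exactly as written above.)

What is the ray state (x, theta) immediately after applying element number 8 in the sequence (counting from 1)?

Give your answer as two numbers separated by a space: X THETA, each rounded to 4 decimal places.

Initial: x=-3.0000 theta=-0.1000
After 1 (propagate distance d=18): x=-4.8000 theta=-0.1000
After 2 (thin lens f=15): x=-4.8000 theta=0.2200
After 3 (propagate distance d=14): x=-1.7200 theta=0.2200
After 4 (thin lens f=21): x=-1.7200 theta=317/1050 (≈0.3019)
After 5 (propagate distance d=7): x=59/150 (≈0.3933) theta=317/1050 (≈0.3019)
After 6 (thin lens f=53): x=59/150 (≈0.3933) theta=8194/27825 (≈0.2945)
After 7 (propagate distance d=17): x=60097/11130 (≈5.3996) theta=8194/27825 (≈0.2945)
After 8 (thin lens f=37): x=60097/11130 (≈5.3996) theta=101957/686350 (≈0.1485)
Rounded to 4 decimal places: x = 5.3996, theta = 0.1485

Answer: 5.3996 0.1485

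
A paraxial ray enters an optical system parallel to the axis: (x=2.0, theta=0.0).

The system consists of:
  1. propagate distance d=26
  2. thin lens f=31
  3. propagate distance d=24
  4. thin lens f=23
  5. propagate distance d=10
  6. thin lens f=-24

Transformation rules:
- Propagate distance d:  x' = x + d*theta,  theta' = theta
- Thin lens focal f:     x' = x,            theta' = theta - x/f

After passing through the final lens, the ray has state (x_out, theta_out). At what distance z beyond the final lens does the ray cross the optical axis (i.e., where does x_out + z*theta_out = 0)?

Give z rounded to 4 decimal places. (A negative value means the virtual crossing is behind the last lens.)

Initial: x=2.0000 theta=0.0000
After 1 (propagate distance d=26): x=2.0000 theta=0.0000
After 2 (thin lens f=31): x=2.0000 theta=-2/31 (≈-0.0645)
After 3 (propagate distance d=24): x=14/31 (≈0.4516) theta=-2/31 (≈-0.0645)
After 4 (thin lens f=23): x=14/31 (≈0.4516) theta=-60/713 (≈-0.0842)
After 5 (propagate distance d=10): x=-278/713 (≈-0.3899) theta=-60/713 (≈-0.0842)
After 6 (thin lens f=-24): x=-278/713 (≈-0.3899) theta=-859/8556 (≈-0.1004)
z_focus = -x_out/theta_out = -(-278/713)/(-859/8556) = -3336/859 ≈ -3.8836
Rounded to 4 decimal places: z = -3.8836

Answer: -3.8836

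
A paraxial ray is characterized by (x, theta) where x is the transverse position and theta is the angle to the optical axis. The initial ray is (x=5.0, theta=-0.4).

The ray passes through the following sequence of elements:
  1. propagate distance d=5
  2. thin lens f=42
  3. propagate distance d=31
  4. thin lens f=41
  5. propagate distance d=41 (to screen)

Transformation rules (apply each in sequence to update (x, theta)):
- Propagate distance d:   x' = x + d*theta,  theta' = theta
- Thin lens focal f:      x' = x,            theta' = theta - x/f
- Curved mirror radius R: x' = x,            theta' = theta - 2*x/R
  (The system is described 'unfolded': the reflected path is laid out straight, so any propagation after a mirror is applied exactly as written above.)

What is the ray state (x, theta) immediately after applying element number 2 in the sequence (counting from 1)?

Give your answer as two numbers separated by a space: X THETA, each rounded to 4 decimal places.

Initial: x=5.0000 theta=-0.4000
After 1 (propagate distance d=5): x=3.0000 theta=-0.4000
After 2 (thin lens f=42): x=3.0000 theta=-33/70 (≈-0.4714)
Rounded to 4 decimal places: x = 3.0000, theta = -0.4714

Answer: 3.0000 -0.4714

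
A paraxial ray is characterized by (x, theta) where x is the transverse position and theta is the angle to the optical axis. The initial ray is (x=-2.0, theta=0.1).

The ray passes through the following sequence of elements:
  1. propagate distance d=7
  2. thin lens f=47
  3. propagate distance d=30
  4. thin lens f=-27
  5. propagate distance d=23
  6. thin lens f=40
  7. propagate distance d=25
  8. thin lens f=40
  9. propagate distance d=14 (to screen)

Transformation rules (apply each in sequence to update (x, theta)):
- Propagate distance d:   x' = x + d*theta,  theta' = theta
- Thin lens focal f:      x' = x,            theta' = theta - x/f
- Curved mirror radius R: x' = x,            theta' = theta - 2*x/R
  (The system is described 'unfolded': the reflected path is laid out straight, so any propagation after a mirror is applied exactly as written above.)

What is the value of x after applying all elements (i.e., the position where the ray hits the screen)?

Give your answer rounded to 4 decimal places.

Answer: 5.8863

Derivation:
Initial: x=-2.0000 theta=0.1000
After 1 (propagate distance d=7): x=-1.3000 theta=0.1000
After 2 (thin lens f=47): x=-1.3000 theta=6/47 (≈0.1277)
After 3 (propagate distance d=30): x=1189/470 (≈2.5298) theta=6/47 (≈0.1277)
After 4 (thin lens f=-27): x=1189/470 (≈2.5298) theta=2809/12690 (≈0.2214)
After 5 (propagate distance d=23): x=9671/1269 (≈7.6210) theta=2809/12690 (≈0.2214)
After 6 (thin lens f=40): x=9671/1269 (≈7.6210) theta=313/10152 (≈0.0308)
After 7 (propagate distance d=25): x=85193/10152 (≈8.3917) theta=313/10152 (≈0.0308)
After 8 (thin lens f=40): x=85193/10152 (≈8.3917) theta=-72673/406080 (≈-0.1790)
After 9 (propagate distance d=14 (to screen)): x=398383/67680 (≈5.8863) theta=-72673/406080 (≈-0.1790)
Rounded to 4 decimal places: x = 5.8863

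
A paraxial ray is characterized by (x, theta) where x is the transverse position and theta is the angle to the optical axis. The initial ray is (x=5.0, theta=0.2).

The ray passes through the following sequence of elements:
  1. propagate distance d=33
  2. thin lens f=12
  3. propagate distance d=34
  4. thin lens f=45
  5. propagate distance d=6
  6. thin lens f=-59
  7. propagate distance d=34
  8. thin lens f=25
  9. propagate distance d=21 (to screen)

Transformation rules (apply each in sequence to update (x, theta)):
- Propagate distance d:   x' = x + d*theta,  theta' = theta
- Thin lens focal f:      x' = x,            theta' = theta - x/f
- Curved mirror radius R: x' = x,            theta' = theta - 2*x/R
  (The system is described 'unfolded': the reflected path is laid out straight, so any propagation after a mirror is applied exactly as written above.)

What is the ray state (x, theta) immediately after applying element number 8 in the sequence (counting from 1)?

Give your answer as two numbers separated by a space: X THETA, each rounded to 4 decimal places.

Answer: -42.1501 0.9503

Derivation:
Initial: x=5.0000 theta=0.2000
After 1 (propagate distance d=33): x=11.6000 theta=0.2000
After 2 (thin lens f=12): x=11.6000 theta=-23/30 (≈-0.7667)
After 3 (propagate distance d=34): x=-217/15 (≈-14.4667) theta=-23/30 (≈-0.7667)
After 4 (thin lens f=45): x=-217/15 (≈-14.4667) theta=-601/1350 (≈-0.4452)
After 5 (propagate distance d=6): x=-3856/225 (≈-17.1378) theta=-601/1350 (≈-0.4452)
After 6 (thin lens f=-59): x=-3856/225 (≈-17.1378) theta=-11719/15930 (≈-0.7357)
After 7 (propagate distance d=34): x=-1678627/39825 (≈-42.1501) theta=-11719/15930 (≈-0.7357)
After 8 (thin lens f=25): x=-1678627/39825 (≈-42.1501) theta=630793/663750 (≈0.9503)
Rounded to 4 decimal places: x = -42.1501, theta = 0.9503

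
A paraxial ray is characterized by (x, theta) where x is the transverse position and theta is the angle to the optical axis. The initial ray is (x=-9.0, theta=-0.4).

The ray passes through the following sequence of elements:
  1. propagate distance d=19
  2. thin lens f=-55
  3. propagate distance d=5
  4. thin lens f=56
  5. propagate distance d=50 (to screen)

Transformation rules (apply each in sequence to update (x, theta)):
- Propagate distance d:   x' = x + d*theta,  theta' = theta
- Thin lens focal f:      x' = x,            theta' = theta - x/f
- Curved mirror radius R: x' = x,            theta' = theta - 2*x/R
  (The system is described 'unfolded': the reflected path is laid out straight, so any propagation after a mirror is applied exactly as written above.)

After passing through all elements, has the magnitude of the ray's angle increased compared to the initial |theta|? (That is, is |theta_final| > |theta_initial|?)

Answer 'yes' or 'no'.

Answer: no

Derivation:
Initial: x=-9.0000 theta=-0.4000
After 1 (propagate distance d=19): x=-16.6000 theta=-0.4000
After 2 (thin lens f=-55): x=-16.6000 theta=-193/275 (≈-0.7018)
After 3 (propagate distance d=5): x=-1106/55 (≈-20.1091) theta=-193/275 (≈-0.7018)
After 4 (thin lens f=56): x=-1106/55 (≈-20.1091) theta=-377/1100 (≈-0.3427)
After 5 (propagate distance d=50 (to screen)): x=-4097/110 (≈-37.2455) theta=-377/1100 (≈-0.3427)
|theta_initial|=0.4000 |theta_final|=377/1100 (≈0.3427) -> not increased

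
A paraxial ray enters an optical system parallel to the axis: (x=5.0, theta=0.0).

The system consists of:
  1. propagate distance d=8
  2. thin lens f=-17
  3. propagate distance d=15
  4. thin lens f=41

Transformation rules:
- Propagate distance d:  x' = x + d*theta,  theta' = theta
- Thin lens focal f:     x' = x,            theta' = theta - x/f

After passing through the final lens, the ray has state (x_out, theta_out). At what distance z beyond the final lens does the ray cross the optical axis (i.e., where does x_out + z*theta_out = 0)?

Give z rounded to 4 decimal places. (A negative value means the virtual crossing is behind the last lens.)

Initial: x=5.0000 theta=0.0000
After 1 (propagate distance d=8): x=5.0000 theta=0.0000
After 2 (thin lens f=-17): x=5.0000 theta=5/17 (≈0.2941)
After 3 (propagate distance d=15): x=160/17 (≈9.4118) theta=5/17 (≈0.2941)
After 4 (thin lens f=41): x=160/17 (≈9.4118) theta=45/697 (≈0.0646)
z_focus = -x_out/theta_out = -(160/17)/(45/697) = -1312/9 ≈ -145.7778
Rounded to 4 decimal places: z = -145.7778

Answer: -145.7778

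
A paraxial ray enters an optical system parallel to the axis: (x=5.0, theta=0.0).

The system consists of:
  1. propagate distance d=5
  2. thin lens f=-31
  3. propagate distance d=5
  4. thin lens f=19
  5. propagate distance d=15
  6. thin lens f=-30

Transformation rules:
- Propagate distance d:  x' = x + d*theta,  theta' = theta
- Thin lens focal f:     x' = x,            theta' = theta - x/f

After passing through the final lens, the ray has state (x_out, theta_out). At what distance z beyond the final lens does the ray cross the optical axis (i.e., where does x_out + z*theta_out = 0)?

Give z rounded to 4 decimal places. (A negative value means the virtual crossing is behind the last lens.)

Initial: x=5.0000 theta=0.0000
After 1 (propagate distance d=5): x=5.0000 theta=0.0000
After 2 (thin lens f=-31): x=5.0000 theta=5/31 (≈0.1613)
After 3 (propagate distance d=5): x=180/31 (≈5.8065) theta=5/31 (≈0.1613)
After 4 (thin lens f=19): x=180/31 (≈5.8065) theta=-85/589 (≈-0.1443)
After 5 (propagate distance d=15): x=2145/589 (≈3.6418) theta=-85/589 (≈-0.1443)
After 6 (thin lens f=-30): x=2145/589 (≈3.6418) theta=-27/1178 (≈-0.0229)
z_focus = -x_out/theta_out = -(2145/589)/(-27/1178) = 1430/9 ≈ 158.8889
Rounded to 4 decimal places: z = 158.8889

Answer: 158.8889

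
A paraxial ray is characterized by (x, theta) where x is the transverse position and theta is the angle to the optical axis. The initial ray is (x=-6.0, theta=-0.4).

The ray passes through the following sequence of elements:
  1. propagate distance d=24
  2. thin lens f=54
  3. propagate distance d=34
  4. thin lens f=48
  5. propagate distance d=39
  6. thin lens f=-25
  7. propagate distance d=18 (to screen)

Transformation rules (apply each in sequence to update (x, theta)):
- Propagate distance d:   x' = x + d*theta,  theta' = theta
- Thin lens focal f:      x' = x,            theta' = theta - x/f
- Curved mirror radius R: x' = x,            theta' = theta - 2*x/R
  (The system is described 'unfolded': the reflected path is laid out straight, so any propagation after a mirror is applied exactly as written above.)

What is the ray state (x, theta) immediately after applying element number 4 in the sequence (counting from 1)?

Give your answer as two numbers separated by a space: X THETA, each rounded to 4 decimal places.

Initial: x=-6.0000 theta=-0.4000
After 1 (propagate distance d=24): x=-15.6000 theta=-0.4000
After 2 (thin lens f=54): x=-15.6000 theta=-1/9 (≈-0.1111)
After 3 (propagate distance d=34): x=-872/45 (≈-19.3778) theta=-1/9 (≈-0.1111)
After 4 (thin lens f=48): x=-872/45 (≈-19.3778) theta=79/270 (≈0.2926)
Rounded to 4 decimal places: x = -19.3778, theta = 0.2926

Answer: -19.3778 0.2926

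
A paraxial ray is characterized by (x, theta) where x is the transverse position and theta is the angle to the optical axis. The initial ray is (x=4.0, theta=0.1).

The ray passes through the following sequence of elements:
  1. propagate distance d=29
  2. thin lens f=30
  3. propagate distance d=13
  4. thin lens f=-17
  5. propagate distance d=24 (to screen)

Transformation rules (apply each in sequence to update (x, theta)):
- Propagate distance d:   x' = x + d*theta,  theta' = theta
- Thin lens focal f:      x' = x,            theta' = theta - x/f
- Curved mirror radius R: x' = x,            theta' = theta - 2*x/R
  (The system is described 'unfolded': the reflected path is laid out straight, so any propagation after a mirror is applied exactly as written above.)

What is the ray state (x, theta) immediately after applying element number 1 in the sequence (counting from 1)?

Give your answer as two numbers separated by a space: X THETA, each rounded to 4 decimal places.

Answer: 6.9000 0.1000

Derivation:
Initial: x=4.0000 theta=0.1000
After 1 (propagate distance d=29): x=6.9000 theta=0.1000
Rounded to 4 decimal places: x = 6.9000, theta = 0.1000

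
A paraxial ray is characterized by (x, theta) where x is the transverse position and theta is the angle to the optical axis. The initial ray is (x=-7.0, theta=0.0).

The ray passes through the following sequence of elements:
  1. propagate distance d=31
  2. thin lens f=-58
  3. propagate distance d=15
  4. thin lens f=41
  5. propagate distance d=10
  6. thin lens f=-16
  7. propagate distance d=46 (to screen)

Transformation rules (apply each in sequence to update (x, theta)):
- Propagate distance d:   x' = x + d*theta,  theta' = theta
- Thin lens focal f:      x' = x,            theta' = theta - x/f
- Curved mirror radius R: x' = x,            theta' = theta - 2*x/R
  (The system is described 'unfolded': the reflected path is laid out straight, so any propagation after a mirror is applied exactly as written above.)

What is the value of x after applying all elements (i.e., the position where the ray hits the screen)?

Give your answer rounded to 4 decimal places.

Answer: -26.1569

Derivation:
Initial: x=-7.0000 theta=0.0000
After 1 (propagate distance d=31): x=-7.0000 theta=0.0000
After 2 (thin lens f=-58): x=-7.0000 theta=-7/58 (≈-0.1207)
After 3 (propagate distance d=15): x=-511/58 (≈-8.8103) theta=-7/58 (≈-0.1207)
After 4 (thin lens f=41): x=-511/58 (≈-8.8103) theta=112/1189 (≈0.0942)
After 5 (propagate distance d=10): x=-18711/2378 (≈-7.8684) theta=112/1189 (≈0.0942)
After 6 (thin lens f=-16): x=-18711/2378 (≈-7.8684) theta=-15127/38048 (≈-0.3976)
After 7 (propagate distance d=46 (to screen)): x=-497609/19024 (≈-26.1569) theta=-15127/38048 (≈-0.3976)
Rounded to 4 decimal places: x = -26.1569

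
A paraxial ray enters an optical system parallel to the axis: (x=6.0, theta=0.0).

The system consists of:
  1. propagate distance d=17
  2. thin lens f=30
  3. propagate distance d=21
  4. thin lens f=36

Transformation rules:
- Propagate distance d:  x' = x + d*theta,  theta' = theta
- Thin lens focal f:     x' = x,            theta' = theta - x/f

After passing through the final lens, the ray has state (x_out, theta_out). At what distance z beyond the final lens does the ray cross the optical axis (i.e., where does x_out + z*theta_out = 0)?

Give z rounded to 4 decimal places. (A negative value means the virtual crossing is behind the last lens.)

Initial: x=6.0000 theta=0.0000
After 1 (propagate distance d=17): x=6.0000 theta=0.0000
After 2 (thin lens f=30): x=6.0000 theta=-0.2000
After 3 (propagate distance d=21): x=1.8000 theta=-0.2000
After 4 (thin lens f=36): x=1.8000 theta=-0.2500
z_focus = -x_out/theta_out = -(1.8000)/(-0.2500) = 7.2000
Rounded to 4 decimal places: z = 7.2000

Answer: 7.2000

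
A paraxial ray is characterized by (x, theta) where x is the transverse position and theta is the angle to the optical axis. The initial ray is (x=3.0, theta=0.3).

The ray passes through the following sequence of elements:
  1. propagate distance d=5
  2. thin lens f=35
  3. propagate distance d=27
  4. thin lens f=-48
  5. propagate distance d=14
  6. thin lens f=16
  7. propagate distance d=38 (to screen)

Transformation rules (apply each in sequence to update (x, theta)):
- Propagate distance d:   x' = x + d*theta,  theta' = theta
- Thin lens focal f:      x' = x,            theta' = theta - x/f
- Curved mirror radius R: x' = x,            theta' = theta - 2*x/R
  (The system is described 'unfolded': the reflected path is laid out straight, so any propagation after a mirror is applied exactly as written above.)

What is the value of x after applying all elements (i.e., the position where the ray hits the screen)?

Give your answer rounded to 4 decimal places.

Initial: x=3.0000 theta=0.3000
After 1 (propagate distance d=5): x=4.5000 theta=0.3000
After 2 (thin lens f=35): x=4.5000 theta=6/35 (≈0.1714)
After 3 (propagate distance d=27): x=639/70 (≈9.1286) theta=6/35 (≈0.1714)
After 4 (thin lens f=-48): x=639/70 (≈9.1286) theta=81/224 (≈0.3616)
After 5 (propagate distance d=14): x=7947/560 (≈14.1911) theta=81/224 (≈0.3616)
After 6 (thin lens f=16): x=7947/560 (≈14.1911) theta=-4707/8960 (≈-0.5253)
After 7 (propagate distance d=38 (to screen)): x=-25857/4480 (≈-5.7717) theta=-4707/8960 (≈-0.5253)
Rounded to 4 decimal places: x = -5.7717

Answer: -5.7717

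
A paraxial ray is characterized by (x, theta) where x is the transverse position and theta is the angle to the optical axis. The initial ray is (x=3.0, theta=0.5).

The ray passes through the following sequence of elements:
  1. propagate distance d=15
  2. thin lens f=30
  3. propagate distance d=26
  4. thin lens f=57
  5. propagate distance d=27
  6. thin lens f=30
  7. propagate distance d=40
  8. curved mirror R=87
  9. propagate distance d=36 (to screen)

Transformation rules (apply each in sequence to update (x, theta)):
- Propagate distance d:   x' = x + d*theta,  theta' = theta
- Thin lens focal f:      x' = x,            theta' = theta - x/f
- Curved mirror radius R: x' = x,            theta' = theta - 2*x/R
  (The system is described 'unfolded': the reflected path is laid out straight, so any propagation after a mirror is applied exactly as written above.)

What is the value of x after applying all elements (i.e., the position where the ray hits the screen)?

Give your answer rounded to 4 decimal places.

Initial: x=3.0000 theta=0.5000
After 1 (propagate distance d=15): x=10.5000 theta=0.5000
After 2 (thin lens f=30): x=10.5000 theta=0.1500
After 3 (propagate distance d=26): x=14.4000 theta=0.1500
After 4 (thin lens f=57): x=14.4000 theta=-39/380 (≈-0.1026)
After 5 (propagate distance d=27): x=4419/380 (≈11.6289) theta=-39/380 (≈-0.1026)
After 6 (thin lens f=30): x=4419/380 (≈11.6289) theta=-1863/3800 (≈-0.4903)
After 7 (propagate distance d=40): x=-3033/380 (≈-7.9816) theta=-1863/3800 (≈-0.4903)
After 8 (curved mirror R=87): x=-3033/380 (≈-7.9816) theta=-33807/110200 (≈-0.3068)
After 9 (propagate distance d=36 (to screen)): x=-1048311/55100 (≈-19.0256) theta=-33807/110200 (≈-0.3068)
Rounded to 4 decimal places: x = -19.0256

Answer: -19.0256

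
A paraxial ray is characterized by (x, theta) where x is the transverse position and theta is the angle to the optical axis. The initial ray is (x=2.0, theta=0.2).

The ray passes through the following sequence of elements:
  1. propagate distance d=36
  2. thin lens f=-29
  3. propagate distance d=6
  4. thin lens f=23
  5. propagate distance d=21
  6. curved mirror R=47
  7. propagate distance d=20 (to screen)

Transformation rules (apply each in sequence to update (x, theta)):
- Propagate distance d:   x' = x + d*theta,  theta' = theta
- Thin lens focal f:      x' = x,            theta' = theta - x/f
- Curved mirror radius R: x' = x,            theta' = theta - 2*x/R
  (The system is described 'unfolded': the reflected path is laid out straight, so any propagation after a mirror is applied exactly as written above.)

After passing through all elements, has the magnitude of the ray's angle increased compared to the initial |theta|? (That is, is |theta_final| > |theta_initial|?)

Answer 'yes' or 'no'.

Answer: yes

Derivation:
Initial: x=2.0000 theta=0.2000
After 1 (propagate distance d=36): x=9.2000 theta=0.2000
After 2 (thin lens f=-29): x=9.2000 theta=15/29 (≈0.5172)
After 3 (propagate distance d=6): x=1784/145 (≈12.3034) theta=15/29 (≈0.5172)
After 4 (thin lens f=23): x=1784/145 (≈12.3034) theta=-59/3335 (≈-0.0177)
After 5 (propagate distance d=21): x=39793/3335 (≈11.9319) theta=-59/3335 (≈-0.0177)
After 6 (curved mirror R=47): x=39793/3335 (≈11.9319) theta=-82359/156745 (≈-0.5254)
After 7 (propagate distance d=20 (to screen)): x=223091/156745 (≈1.4233) theta=-82359/156745 (≈-0.5254)
|theta_initial|=0.2000 |theta_final|=82359/156745 (≈0.5254) -> increased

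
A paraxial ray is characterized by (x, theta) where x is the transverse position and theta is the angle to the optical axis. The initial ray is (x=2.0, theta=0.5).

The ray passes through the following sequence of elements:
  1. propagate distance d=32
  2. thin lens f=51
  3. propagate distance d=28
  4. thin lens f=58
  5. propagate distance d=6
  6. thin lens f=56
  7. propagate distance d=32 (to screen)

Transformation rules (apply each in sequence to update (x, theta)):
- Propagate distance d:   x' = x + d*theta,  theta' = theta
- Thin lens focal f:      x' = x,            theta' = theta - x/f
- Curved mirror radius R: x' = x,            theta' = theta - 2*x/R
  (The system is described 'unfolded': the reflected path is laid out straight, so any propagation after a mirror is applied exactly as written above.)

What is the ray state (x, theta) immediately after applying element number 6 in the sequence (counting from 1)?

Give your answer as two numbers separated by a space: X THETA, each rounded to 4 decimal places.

Initial: x=2.0000 theta=0.5000
After 1 (propagate distance d=32): x=18.0000 theta=0.5000
After 2 (thin lens f=51): x=18.0000 theta=5/34 (≈0.1471)
After 3 (propagate distance d=28): x=376/17 (≈22.1176) theta=5/34 (≈0.1471)
After 4 (thin lens f=58): x=376/17 (≈22.1176) theta=-231/986 (≈-0.2343)
After 5 (propagate distance d=6): x=10211/493 (≈20.7120) theta=-231/986 (≈-0.2343)
After 6 (thin lens f=56): x=10211/493 (≈20.7120) theta=-16679/27608 (≈-0.6041)
Rounded to 4 decimal places: x = 20.7120, theta = -0.6041

Answer: 20.7120 -0.6041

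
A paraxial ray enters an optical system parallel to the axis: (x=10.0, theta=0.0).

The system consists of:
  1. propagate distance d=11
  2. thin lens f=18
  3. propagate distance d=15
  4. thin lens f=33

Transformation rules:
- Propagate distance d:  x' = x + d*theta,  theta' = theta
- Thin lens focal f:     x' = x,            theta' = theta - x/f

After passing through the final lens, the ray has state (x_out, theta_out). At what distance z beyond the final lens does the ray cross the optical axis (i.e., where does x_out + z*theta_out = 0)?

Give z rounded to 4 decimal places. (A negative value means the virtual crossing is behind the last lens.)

Initial: x=10.0000 theta=0.0000
After 1 (propagate distance d=11): x=10.0000 theta=0.0000
After 2 (thin lens f=18): x=10.0000 theta=-5/9 (≈-0.5556)
After 3 (propagate distance d=15): x=5/3 (≈1.6667) theta=-5/9 (≈-0.5556)
After 4 (thin lens f=33): x=5/3 (≈1.6667) theta=-20/33 (≈-0.6061)
z_focus = -x_out/theta_out = -(5/3)/(-20/33) = 2.7500
Rounded to 4 decimal places: z = 2.7500

Answer: 2.7500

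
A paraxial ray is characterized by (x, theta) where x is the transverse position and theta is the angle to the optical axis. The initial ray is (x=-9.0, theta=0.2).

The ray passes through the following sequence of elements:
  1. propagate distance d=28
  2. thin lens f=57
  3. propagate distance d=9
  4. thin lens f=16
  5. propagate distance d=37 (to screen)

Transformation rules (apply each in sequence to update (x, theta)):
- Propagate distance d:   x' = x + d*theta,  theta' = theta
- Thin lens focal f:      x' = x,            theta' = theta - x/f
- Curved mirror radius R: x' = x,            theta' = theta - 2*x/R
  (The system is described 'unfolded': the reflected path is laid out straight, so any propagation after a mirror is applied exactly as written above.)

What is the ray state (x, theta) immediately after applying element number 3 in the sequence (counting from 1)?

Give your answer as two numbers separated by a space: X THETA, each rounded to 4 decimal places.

Initial: x=-9.0000 theta=0.2000
After 1 (propagate distance d=28): x=-3.4000 theta=0.2000
After 2 (thin lens f=57): x=-3.4000 theta=74/285 (≈0.2596)
After 3 (propagate distance d=9): x=-101/95 (≈-1.0632) theta=74/285 (≈0.2596)
Rounded to 4 decimal places: x = -1.0632, theta = 0.2596

Answer: -1.0632 0.2596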